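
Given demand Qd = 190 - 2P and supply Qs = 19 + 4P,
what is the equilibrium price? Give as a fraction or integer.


At equilibrium, Qd = Qs.
190 - 2P = 19 + 4P
190 - 19 = 2P + 4P
171 = 6P
P* = 171/6 = 57/2

57/2


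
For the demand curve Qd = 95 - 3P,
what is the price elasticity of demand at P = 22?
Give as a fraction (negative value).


dQ/dP = -3
At P = 22: Q = 95 - 3*22 = 29
E = (dQ/dP)(P/Q) = (-3)(22/29) = -66/29

-66/29


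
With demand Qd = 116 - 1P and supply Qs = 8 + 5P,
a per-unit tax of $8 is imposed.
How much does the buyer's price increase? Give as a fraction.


With a per-unit tax, the buyer's price increase depends on relative slopes.
Supply slope: d = 5, Demand slope: b = 1
Buyer's price increase = d * tax / (b + d)
= 5 * 8 / (1 + 5)
= 40 / 6 = 20/3

20/3


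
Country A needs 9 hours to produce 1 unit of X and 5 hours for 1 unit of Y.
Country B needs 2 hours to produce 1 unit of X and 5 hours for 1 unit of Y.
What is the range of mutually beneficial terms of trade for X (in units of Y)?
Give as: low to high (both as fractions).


Opportunity cost of X for Country A = hours_X / hours_Y = 9/5 = 9/5 units of Y
Opportunity cost of X for Country B = hours_X / hours_Y = 2/5 = 2/5 units of Y
Terms of trade must be between the two opportunity costs.
Range: 2/5 to 9/5

2/5 to 9/5


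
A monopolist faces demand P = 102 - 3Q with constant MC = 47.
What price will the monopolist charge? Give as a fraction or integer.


MR = 102 - 6Q
Set MR = MC: 102 - 6Q = 47
Q* = 55/6
Substitute into demand:
P* = 102 - 3*55/6 = 149/2

149/2


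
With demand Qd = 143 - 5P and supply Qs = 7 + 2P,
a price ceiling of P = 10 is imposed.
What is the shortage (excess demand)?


At P = 10:
Qd = 143 - 5*10 = 93
Qs = 7 + 2*10 = 27
Shortage = Qd - Qs = 93 - 27 = 66

66


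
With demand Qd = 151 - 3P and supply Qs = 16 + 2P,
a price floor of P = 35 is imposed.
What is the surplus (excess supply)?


At P = 35:
Qd = 151 - 3*35 = 46
Qs = 16 + 2*35 = 86
Surplus = Qs - Qd = 86 - 46 = 40

40


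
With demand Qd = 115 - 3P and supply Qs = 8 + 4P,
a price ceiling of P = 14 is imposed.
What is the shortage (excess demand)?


At P = 14:
Qd = 115 - 3*14 = 73
Qs = 8 + 4*14 = 64
Shortage = Qd - Qs = 73 - 64 = 9

9


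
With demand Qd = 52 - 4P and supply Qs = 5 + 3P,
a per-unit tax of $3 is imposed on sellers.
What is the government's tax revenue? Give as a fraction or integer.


With tax on sellers, new supply: Qs' = 5 + 3(P - 3)
= 3P - 4
New equilibrium quantity:
Q_new = 20
Tax revenue = tax * Q_new = 3 * 20 = 60

60


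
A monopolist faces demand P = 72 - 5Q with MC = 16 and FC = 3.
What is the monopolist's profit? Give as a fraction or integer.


MR = MC: 72 - 10Q = 16
Q* = 28/5
P* = 72 - 5*28/5 = 44
Profit = (P* - MC)*Q* - FC
= (44 - 16)*28/5 - 3
= 28*28/5 - 3
= 784/5 - 3 = 769/5

769/5


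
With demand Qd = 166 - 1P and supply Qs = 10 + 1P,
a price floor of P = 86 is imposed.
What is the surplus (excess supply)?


At P = 86:
Qd = 166 - 1*86 = 80
Qs = 10 + 1*86 = 96
Surplus = Qs - Qd = 96 - 80 = 16

16


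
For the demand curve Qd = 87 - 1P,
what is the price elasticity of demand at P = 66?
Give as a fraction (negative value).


dQ/dP = -1
At P = 66: Q = 87 - 1*66 = 21
E = (dQ/dP)(P/Q) = (-1)(66/21) = -22/7

-22/7


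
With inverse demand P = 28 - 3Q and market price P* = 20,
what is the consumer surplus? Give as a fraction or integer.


Maximum willingness to pay (at Q=0): P_max = 28
Quantity demanded at P* = 20:
Q* = (28 - 20)/3 = 8/3
CS = (1/2) * Q* * (P_max - P*)
CS = (1/2) * 8/3 * (28 - 20)
CS = (1/2) * 8/3 * 8 = 32/3

32/3


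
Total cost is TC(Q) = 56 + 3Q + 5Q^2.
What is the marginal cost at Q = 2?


MC = dTC/dQ = 3 + 2*5*Q
At Q = 2:
MC = 3 + 10*2
MC = 3 + 20 = 23

23


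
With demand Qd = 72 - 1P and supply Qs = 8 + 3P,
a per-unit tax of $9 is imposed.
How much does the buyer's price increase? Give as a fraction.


With a per-unit tax, the buyer's price increase depends on relative slopes.
Supply slope: d = 3, Demand slope: b = 1
Buyer's price increase = d * tax / (b + d)
= 3 * 9 / (1 + 3)
= 27 / 4 = 27/4

27/4


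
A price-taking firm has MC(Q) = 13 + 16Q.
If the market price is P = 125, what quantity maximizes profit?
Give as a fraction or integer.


In perfect competition, profit is maximized where P = MC.
125 = 13 + 16Q
112 = 16Q
Q* = 112/16 = 7

7


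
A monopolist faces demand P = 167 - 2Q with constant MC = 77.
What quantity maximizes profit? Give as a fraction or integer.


TR = P*Q = (167 - 2Q)Q = 167Q - 2Q^2
MR = dTR/dQ = 167 - 4Q
Set MR = MC:
167 - 4Q = 77
90 = 4Q
Q* = 90/4 = 45/2

45/2


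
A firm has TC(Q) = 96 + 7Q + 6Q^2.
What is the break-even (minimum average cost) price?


AC(Q) = 96/Q + 7 + 6Q
To minimize: dAC/dQ = -96/Q^2 + 6 = 0
Q^2 = 96/6 = 16
Q* = 4
Min AC = 96/4 + 7 + 6*4
Min AC = 24 + 7 + 24 = 55

55


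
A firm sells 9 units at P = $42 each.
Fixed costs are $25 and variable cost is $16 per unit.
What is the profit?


Total Revenue = P * Q = 42 * 9 = $378
Total Cost = FC + VC*Q = 25 + 16*9 = $169
Profit = TR - TC = 378 - 169 = $209

$209


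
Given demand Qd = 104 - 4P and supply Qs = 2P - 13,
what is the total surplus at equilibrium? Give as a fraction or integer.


Find equilibrium: 104 - 4P = 2P - 13
104 + 13 = 6P
P* = 117/6 = 39/2
Q* = 2*39/2 - 13 = 26
Inverse demand: P = 26 - Q/4, so P_max = 26
Inverse supply: P = 13/2 + Q/2, so P_min = 13/2
CS = (1/2) * 26 * (26 - 39/2) = 169/2
PS = (1/2) * 26 * (39/2 - 13/2) = 169
TS = CS + PS = 169/2 + 169 = 507/2

507/2


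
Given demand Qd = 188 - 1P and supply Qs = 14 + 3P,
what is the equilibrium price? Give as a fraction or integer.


At equilibrium, Qd = Qs.
188 - 1P = 14 + 3P
188 - 14 = 1P + 3P
174 = 4P
P* = 174/4 = 87/2

87/2


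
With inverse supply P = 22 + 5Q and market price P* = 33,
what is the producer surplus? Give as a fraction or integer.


Minimum supply price (at Q=0): P_min = 22
Quantity supplied at P* = 33:
Q* = (33 - 22)/5 = 11/5
PS = (1/2) * Q* * (P* - P_min)
PS = (1/2) * 11/5 * (33 - 22)
PS = (1/2) * 11/5 * 11 = 121/10

121/10


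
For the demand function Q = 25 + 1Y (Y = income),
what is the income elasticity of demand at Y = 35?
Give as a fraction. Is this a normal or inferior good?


dQ/dY = 1
At Y = 35: Q = 25 + 1*35 = 60
Ey = (dQ/dY)(Y/Q) = 1 * 35 / 60 = 7/12
Since Ey > 0, this is a normal good.

7/12 (normal good)


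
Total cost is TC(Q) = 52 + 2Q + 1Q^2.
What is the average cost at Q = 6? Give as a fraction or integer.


TC(6) = 52 + 2*6 + 1*6^2
TC(6) = 52 + 12 + 36 = 100
AC = TC/Q = 100/6 = 50/3

50/3


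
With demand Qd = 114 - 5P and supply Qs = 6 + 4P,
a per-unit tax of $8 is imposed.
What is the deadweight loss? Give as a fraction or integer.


Pre-tax equilibrium quantity: Q* = 54
Post-tax equilibrium quantity: Q_tax = 326/9
Reduction in quantity: Q* - Q_tax = 160/9
DWL = (1/2) * tax * (Q* - Q_tax)
DWL = (1/2) * 8 * 160/9 = 640/9

640/9


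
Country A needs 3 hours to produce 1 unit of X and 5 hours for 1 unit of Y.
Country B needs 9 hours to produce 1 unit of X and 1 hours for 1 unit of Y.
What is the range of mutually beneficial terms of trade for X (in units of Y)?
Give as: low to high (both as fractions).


Opportunity cost of X for Country A = hours_X / hours_Y = 3/5 = 3/5 units of Y
Opportunity cost of X for Country B = hours_X / hours_Y = 9/1 = 9 units of Y
Terms of trade must be between the two opportunity costs.
Range: 3/5 to 9

3/5 to 9


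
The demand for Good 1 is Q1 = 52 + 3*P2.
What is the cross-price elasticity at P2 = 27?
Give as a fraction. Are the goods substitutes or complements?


dQ1/dP2 = 3
At P2 = 27: Q1 = 52 + 3*27 = 133
Exy = (dQ1/dP2)(P2/Q1) = 3 * 27 / 133 = 81/133
Since Exy > 0, the goods are substitutes.

81/133 (substitutes)


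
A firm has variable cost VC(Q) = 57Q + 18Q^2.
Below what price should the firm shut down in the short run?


AVC(Q) = VC(Q)/Q = 57 + 18Q
AVC is increasing in Q, so minimum AVC is at Q -> 0+.
Min AVC = 57
The firm should shut down if P < 57.

57


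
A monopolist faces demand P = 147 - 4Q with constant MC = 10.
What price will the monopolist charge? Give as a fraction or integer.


MR = 147 - 8Q
Set MR = MC: 147 - 8Q = 10
Q* = 137/8
Substitute into demand:
P* = 147 - 4*137/8 = 157/2

157/2


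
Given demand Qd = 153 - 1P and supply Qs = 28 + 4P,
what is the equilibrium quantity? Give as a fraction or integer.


First find equilibrium price:
153 - 1P = 28 + 4P
P* = 125/5 = 25
Then substitute into demand:
Q* = 153 - 1 * 25 = 128

128


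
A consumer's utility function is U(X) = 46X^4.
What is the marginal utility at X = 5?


MU = dU/dX = 46*4*X^(4-1)
MU = 184*X^3
At X = 5:
MU = 184 * 5^3
MU = 184 * 125 = 23000

23000


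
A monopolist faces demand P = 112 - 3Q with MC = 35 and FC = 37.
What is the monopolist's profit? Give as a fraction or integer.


MR = MC: 112 - 6Q = 35
Q* = 77/6
P* = 112 - 3*77/6 = 147/2
Profit = (P* - MC)*Q* - FC
= (147/2 - 35)*77/6 - 37
= 77/2*77/6 - 37
= 5929/12 - 37 = 5485/12

5485/12


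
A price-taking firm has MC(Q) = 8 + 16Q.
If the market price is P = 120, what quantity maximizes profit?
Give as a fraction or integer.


In perfect competition, profit is maximized where P = MC.
120 = 8 + 16Q
112 = 16Q
Q* = 112/16 = 7

7


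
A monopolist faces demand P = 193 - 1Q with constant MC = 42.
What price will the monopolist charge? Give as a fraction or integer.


MR = 193 - 2Q
Set MR = MC: 193 - 2Q = 42
Q* = 151/2
Substitute into demand:
P* = 193 - 1*151/2 = 235/2

235/2


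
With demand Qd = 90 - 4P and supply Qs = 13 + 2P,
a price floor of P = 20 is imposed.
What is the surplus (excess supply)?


At P = 20:
Qd = 90 - 4*20 = 10
Qs = 13 + 2*20 = 53
Surplus = Qs - Qd = 53 - 10 = 43

43


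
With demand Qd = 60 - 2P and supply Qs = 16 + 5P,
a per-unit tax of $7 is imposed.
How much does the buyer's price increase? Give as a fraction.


With a per-unit tax, the buyer's price increase depends on relative slopes.
Supply slope: d = 5, Demand slope: b = 2
Buyer's price increase = d * tax / (b + d)
= 5 * 7 / (2 + 5)
= 35 / 7 = 5

5


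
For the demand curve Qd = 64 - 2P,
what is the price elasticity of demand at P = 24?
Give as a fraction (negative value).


dQ/dP = -2
At P = 24: Q = 64 - 2*24 = 16
E = (dQ/dP)(P/Q) = (-2)(24/16) = -3

-3


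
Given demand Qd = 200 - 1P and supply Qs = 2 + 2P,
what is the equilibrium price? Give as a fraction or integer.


At equilibrium, Qd = Qs.
200 - 1P = 2 + 2P
200 - 2 = 1P + 2P
198 = 3P
P* = 198/3 = 66

66


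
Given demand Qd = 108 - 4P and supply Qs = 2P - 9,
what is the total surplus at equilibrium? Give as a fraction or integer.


Find equilibrium: 108 - 4P = 2P - 9
108 + 9 = 6P
P* = 117/6 = 39/2
Q* = 2*39/2 - 9 = 30
Inverse demand: P = 27 - Q/4, so P_max = 27
Inverse supply: P = 9/2 + Q/2, so P_min = 9/2
CS = (1/2) * 30 * (27 - 39/2) = 225/2
PS = (1/2) * 30 * (39/2 - 9/2) = 225
TS = CS + PS = 225/2 + 225 = 675/2

675/2


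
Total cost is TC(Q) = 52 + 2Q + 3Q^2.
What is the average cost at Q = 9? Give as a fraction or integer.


TC(9) = 52 + 2*9 + 3*9^2
TC(9) = 52 + 18 + 243 = 313
AC = TC/Q = 313/9 = 313/9

313/9


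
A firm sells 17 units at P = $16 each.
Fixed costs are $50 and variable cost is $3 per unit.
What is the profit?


Total Revenue = P * Q = 16 * 17 = $272
Total Cost = FC + VC*Q = 50 + 3*17 = $101
Profit = TR - TC = 272 - 101 = $171

$171


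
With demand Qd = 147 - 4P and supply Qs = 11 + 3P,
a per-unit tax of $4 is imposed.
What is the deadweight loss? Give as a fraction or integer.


Pre-tax equilibrium quantity: Q* = 485/7
Post-tax equilibrium quantity: Q_tax = 437/7
Reduction in quantity: Q* - Q_tax = 48/7
DWL = (1/2) * tax * (Q* - Q_tax)
DWL = (1/2) * 4 * 48/7 = 96/7

96/7


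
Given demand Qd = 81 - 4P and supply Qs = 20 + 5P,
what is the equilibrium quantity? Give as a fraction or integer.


First find equilibrium price:
81 - 4P = 20 + 5P
P* = 61/9 = 61/9
Then substitute into demand:
Q* = 81 - 4 * 61/9 = 485/9

485/9


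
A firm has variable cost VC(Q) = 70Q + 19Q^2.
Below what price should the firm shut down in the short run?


AVC(Q) = VC(Q)/Q = 70 + 19Q
AVC is increasing in Q, so minimum AVC is at Q -> 0+.
Min AVC = 70
The firm should shut down if P < 70.

70


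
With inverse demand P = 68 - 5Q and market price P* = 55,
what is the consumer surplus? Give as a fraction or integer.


Maximum willingness to pay (at Q=0): P_max = 68
Quantity demanded at P* = 55:
Q* = (68 - 55)/5 = 13/5
CS = (1/2) * Q* * (P_max - P*)
CS = (1/2) * 13/5 * (68 - 55)
CS = (1/2) * 13/5 * 13 = 169/10

169/10


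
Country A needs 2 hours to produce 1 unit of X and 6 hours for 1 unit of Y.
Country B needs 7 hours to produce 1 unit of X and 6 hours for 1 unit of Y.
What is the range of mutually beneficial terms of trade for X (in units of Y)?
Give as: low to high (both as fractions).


Opportunity cost of X for Country A = hours_X / hours_Y = 2/6 = 1/3 units of Y
Opportunity cost of X for Country B = hours_X / hours_Y = 7/6 = 7/6 units of Y
Terms of trade must be between the two opportunity costs.
Range: 1/3 to 7/6

1/3 to 7/6


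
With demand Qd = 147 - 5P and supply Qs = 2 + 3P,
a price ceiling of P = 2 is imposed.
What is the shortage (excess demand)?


At P = 2:
Qd = 147 - 5*2 = 137
Qs = 2 + 3*2 = 8
Shortage = Qd - Qs = 137 - 8 = 129

129


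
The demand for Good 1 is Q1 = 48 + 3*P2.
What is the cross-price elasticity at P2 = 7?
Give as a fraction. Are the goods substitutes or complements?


dQ1/dP2 = 3
At P2 = 7: Q1 = 48 + 3*7 = 69
Exy = (dQ1/dP2)(P2/Q1) = 3 * 7 / 69 = 7/23
Since Exy > 0, the goods are substitutes.

7/23 (substitutes)


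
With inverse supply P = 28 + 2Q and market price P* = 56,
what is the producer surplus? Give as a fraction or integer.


Minimum supply price (at Q=0): P_min = 28
Quantity supplied at P* = 56:
Q* = (56 - 28)/2 = 14
PS = (1/2) * Q* * (P* - P_min)
PS = (1/2) * 14 * (56 - 28)
PS = (1/2) * 14 * 28 = 196

196


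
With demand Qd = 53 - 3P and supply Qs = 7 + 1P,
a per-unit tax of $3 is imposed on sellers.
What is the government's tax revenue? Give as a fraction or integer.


With tax on sellers, new supply: Qs' = 7 + 1(P - 3)
= 4 + 1P
New equilibrium quantity:
Q_new = 65/4
Tax revenue = tax * Q_new = 3 * 65/4 = 195/4

195/4


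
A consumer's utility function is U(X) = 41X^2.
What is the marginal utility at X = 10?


MU = dU/dX = 41*2*X^(2-1)
MU = 82*X^1
At X = 10:
MU = 82 * 10^1
MU = 82 * 10 = 820

820


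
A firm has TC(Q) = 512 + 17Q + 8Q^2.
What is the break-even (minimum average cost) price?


AC(Q) = 512/Q + 17 + 8Q
To minimize: dAC/dQ = -512/Q^2 + 8 = 0
Q^2 = 512/8 = 64
Q* = 8
Min AC = 512/8 + 17 + 8*8
Min AC = 64 + 17 + 64 = 145

145


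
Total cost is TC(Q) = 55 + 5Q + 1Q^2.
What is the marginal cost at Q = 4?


MC = dTC/dQ = 5 + 2*1*Q
At Q = 4:
MC = 5 + 2*4
MC = 5 + 8 = 13

13


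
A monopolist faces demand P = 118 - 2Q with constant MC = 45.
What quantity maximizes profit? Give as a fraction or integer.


TR = P*Q = (118 - 2Q)Q = 118Q - 2Q^2
MR = dTR/dQ = 118 - 4Q
Set MR = MC:
118 - 4Q = 45
73 = 4Q
Q* = 73/4 = 73/4

73/4


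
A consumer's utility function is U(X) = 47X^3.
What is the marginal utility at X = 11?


MU = dU/dX = 47*3*X^(3-1)
MU = 141*X^2
At X = 11:
MU = 141 * 11^2
MU = 141 * 121 = 17061

17061


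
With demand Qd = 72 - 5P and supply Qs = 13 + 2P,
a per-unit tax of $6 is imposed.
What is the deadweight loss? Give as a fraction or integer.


Pre-tax equilibrium quantity: Q* = 209/7
Post-tax equilibrium quantity: Q_tax = 149/7
Reduction in quantity: Q* - Q_tax = 60/7
DWL = (1/2) * tax * (Q* - Q_tax)
DWL = (1/2) * 6 * 60/7 = 180/7

180/7


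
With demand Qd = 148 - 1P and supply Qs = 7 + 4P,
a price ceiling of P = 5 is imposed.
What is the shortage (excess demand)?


At P = 5:
Qd = 148 - 1*5 = 143
Qs = 7 + 4*5 = 27
Shortage = Qd - Qs = 143 - 27 = 116

116


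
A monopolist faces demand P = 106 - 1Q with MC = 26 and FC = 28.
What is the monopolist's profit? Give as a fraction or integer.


MR = MC: 106 - 2Q = 26
Q* = 40
P* = 106 - 1*40 = 66
Profit = (P* - MC)*Q* - FC
= (66 - 26)*40 - 28
= 40*40 - 28
= 1600 - 28 = 1572

1572


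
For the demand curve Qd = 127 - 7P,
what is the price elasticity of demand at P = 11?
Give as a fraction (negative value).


dQ/dP = -7
At P = 11: Q = 127 - 7*11 = 50
E = (dQ/dP)(P/Q) = (-7)(11/50) = -77/50

-77/50


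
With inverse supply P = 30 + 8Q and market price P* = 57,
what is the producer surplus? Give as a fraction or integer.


Minimum supply price (at Q=0): P_min = 30
Quantity supplied at P* = 57:
Q* = (57 - 30)/8 = 27/8
PS = (1/2) * Q* * (P* - P_min)
PS = (1/2) * 27/8 * (57 - 30)
PS = (1/2) * 27/8 * 27 = 729/16

729/16


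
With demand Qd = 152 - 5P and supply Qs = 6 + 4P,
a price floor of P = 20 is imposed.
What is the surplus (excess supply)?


At P = 20:
Qd = 152 - 5*20 = 52
Qs = 6 + 4*20 = 86
Surplus = Qs - Qd = 86 - 52 = 34

34


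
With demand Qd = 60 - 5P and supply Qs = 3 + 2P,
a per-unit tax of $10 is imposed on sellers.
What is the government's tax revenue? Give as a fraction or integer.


With tax on sellers, new supply: Qs' = 3 + 2(P - 10)
= 2P - 17
New equilibrium quantity:
Q_new = 5
Tax revenue = tax * Q_new = 10 * 5 = 50

50


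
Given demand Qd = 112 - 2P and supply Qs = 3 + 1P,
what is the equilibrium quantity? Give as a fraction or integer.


First find equilibrium price:
112 - 2P = 3 + 1P
P* = 109/3 = 109/3
Then substitute into demand:
Q* = 112 - 2 * 109/3 = 118/3

118/3


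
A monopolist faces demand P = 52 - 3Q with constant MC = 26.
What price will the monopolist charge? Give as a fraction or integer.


MR = 52 - 6Q
Set MR = MC: 52 - 6Q = 26
Q* = 13/3
Substitute into demand:
P* = 52 - 3*13/3 = 39

39


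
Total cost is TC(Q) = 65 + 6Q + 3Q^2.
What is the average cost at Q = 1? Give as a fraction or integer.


TC(1) = 65 + 6*1 + 3*1^2
TC(1) = 65 + 6 + 3 = 74
AC = TC/Q = 74/1 = 74

74


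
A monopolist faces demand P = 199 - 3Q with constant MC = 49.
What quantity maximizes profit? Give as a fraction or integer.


TR = P*Q = (199 - 3Q)Q = 199Q - 3Q^2
MR = dTR/dQ = 199 - 6Q
Set MR = MC:
199 - 6Q = 49
150 = 6Q
Q* = 150/6 = 25

25


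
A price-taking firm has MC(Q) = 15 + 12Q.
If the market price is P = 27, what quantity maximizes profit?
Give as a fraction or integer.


In perfect competition, profit is maximized where P = MC.
27 = 15 + 12Q
12 = 12Q
Q* = 12/12 = 1

1


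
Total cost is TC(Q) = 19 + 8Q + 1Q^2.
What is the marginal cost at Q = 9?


MC = dTC/dQ = 8 + 2*1*Q
At Q = 9:
MC = 8 + 2*9
MC = 8 + 18 = 26

26


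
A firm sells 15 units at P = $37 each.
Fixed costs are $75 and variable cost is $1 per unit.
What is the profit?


Total Revenue = P * Q = 37 * 15 = $555
Total Cost = FC + VC*Q = 75 + 1*15 = $90
Profit = TR - TC = 555 - 90 = $465

$465


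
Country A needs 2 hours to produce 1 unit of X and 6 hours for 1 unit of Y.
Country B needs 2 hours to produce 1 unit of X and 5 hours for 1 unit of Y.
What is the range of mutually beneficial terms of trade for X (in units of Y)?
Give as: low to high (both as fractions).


Opportunity cost of X for Country A = hours_X / hours_Y = 2/6 = 1/3 units of Y
Opportunity cost of X for Country B = hours_X / hours_Y = 2/5 = 2/5 units of Y
Terms of trade must be between the two opportunity costs.
Range: 1/3 to 2/5

1/3 to 2/5


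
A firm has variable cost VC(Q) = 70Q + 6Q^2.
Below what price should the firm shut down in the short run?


AVC(Q) = VC(Q)/Q = 70 + 6Q
AVC is increasing in Q, so minimum AVC is at Q -> 0+.
Min AVC = 70
The firm should shut down if P < 70.

70


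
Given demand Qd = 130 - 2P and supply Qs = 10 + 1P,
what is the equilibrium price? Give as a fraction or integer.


At equilibrium, Qd = Qs.
130 - 2P = 10 + 1P
130 - 10 = 2P + 1P
120 = 3P
P* = 120/3 = 40

40


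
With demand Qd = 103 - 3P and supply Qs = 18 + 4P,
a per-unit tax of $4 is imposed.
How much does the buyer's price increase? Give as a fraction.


With a per-unit tax, the buyer's price increase depends on relative slopes.
Supply slope: d = 4, Demand slope: b = 3
Buyer's price increase = d * tax / (b + d)
= 4 * 4 / (3 + 4)
= 16 / 7 = 16/7

16/7


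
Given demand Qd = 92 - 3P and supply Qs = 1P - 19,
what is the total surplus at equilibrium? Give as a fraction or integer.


Find equilibrium: 92 - 3P = 1P - 19
92 + 19 = 4P
P* = 111/4 = 111/4
Q* = 1*111/4 - 19 = 35/4
Inverse demand: P = 92/3 - Q/3, so P_max = 92/3
Inverse supply: P = 19 + Q/1, so P_min = 19
CS = (1/2) * 35/4 * (92/3 - 111/4) = 1225/96
PS = (1/2) * 35/4 * (111/4 - 19) = 1225/32
TS = CS + PS = 1225/96 + 1225/32 = 1225/24

1225/24


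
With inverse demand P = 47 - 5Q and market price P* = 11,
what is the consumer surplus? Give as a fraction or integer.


Maximum willingness to pay (at Q=0): P_max = 47
Quantity demanded at P* = 11:
Q* = (47 - 11)/5 = 36/5
CS = (1/2) * Q* * (P_max - P*)
CS = (1/2) * 36/5 * (47 - 11)
CS = (1/2) * 36/5 * 36 = 648/5

648/5


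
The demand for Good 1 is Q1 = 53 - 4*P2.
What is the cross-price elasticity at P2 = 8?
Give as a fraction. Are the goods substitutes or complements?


dQ1/dP2 = -4
At P2 = 8: Q1 = 53 - 4*8 = 21
Exy = (dQ1/dP2)(P2/Q1) = -4 * 8 / 21 = -32/21
Since Exy < 0, the goods are complements.

-32/21 (complements)


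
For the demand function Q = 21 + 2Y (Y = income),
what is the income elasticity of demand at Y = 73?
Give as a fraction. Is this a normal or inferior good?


dQ/dY = 2
At Y = 73: Q = 21 + 2*73 = 167
Ey = (dQ/dY)(Y/Q) = 2 * 73 / 167 = 146/167
Since Ey > 0, this is a normal good.

146/167 (normal good)


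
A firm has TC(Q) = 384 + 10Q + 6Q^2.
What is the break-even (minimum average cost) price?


AC(Q) = 384/Q + 10 + 6Q
To minimize: dAC/dQ = -384/Q^2 + 6 = 0
Q^2 = 384/6 = 64
Q* = 8
Min AC = 384/8 + 10 + 6*8
Min AC = 48 + 10 + 48 = 106

106


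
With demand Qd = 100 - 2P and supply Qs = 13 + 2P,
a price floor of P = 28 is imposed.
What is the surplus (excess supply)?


At P = 28:
Qd = 100 - 2*28 = 44
Qs = 13 + 2*28 = 69
Surplus = Qs - Qd = 69 - 44 = 25

25


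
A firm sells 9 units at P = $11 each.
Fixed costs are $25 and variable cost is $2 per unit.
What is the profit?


Total Revenue = P * Q = 11 * 9 = $99
Total Cost = FC + VC*Q = 25 + 2*9 = $43
Profit = TR - TC = 99 - 43 = $56

$56


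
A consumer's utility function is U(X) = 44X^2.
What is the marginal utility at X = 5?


MU = dU/dX = 44*2*X^(2-1)
MU = 88*X^1
At X = 5:
MU = 88 * 5^1
MU = 88 * 5 = 440

440


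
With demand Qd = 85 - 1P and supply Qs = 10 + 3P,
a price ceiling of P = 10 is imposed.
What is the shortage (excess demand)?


At P = 10:
Qd = 85 - 1*10 = 75
Qs = 10 + 3*10 = 40
Shortage = Qd - Qs = 75 - 40 = 35

35


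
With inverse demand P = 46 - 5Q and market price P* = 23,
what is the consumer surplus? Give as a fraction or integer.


Maximum willingness to pay (at Q=0): P_max = 46
Quantity demanded at P* = 23:
Q* = (46 - 23)/5 = 23/5
CS = (1/2) * Q* * (P_max - P*)
CS = (1/2) * 23/5 * (46 - 23)
CS = (1/2) * 23/5 * 23 = 529/10

529/10


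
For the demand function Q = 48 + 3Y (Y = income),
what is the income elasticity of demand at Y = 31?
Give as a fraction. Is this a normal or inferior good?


dQ/dY = 3
At Y = 31: Q = 48 + 3*31 = 141
Ey = (dQ/dY)(Y/Q) = 3 * 31 / 141 = 31/47
Since Ey > 0, this is a normal good.

31/47 (normal good)


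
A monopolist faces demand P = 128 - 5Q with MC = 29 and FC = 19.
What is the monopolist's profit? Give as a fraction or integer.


MR = MC: 128 - 10Q = 29
Q* = 99/10
P* = 128 - 5*99/10 = 157/2
Profit = (P* - MC)*Q* - FC
= (157/2 - 29)*99/10 - 19
= 99/2*99/10 - 19
= 9801/20 - 19 = 9421/20

9421/20


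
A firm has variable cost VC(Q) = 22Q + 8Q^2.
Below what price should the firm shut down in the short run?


AVC(Q) = VC(Q)/Q = 22 + 8Q
AVC is increasing in Q, so minimum AVC is at Q -> 0+.
Min AVC = 22
The firm should shut down if P < 22.

22


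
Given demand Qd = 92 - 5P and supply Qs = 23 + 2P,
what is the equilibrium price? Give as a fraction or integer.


At equilibrium, Qd = Qs.
92 - 5P = 23 + 2P
92 - 23 = 5P + 2P
69 = 7P
P* = 69/7 = 69/7

69/7


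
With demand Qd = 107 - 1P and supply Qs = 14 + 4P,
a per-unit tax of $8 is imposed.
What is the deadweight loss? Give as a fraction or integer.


Pre-tax equilibrium quantity: Q* = 442/5
Post-tax equilibrium quantity: Q_tax = 82
Reduction in quantity: Q* - Q_tax = 32/5
DWL = (1/2) * tax * (Q* - Q_tax)
DWL = (1/2) * 8 * 32/5 = 128/5

128/5


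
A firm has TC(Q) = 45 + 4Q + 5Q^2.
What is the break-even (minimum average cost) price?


AC(Q) = 45/Q + 4 + 5Q
To minimize: dAC/dQ = -45/Q^2 + 5 = 0
Q^2 = 45/5 = 9
Q* = 3
Min AC = 45/3 + 4 + 5*3
Min AC = 15 + 4 + 15 = 34

34


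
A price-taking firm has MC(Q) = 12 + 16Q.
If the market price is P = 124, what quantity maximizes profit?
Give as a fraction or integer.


In perfect competition, profit is maximized where P = MC.
124 = 12 + 16Q
112 = 16Q
Q* = 112/16 = 7

7


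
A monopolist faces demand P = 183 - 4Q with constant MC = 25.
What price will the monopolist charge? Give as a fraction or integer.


MR = 183 - 8Q
Set MR = MC: 183 - 8Q = 25
Q* = 79/4
Substitute into demand:
P* = 183 - 4*79/4 = 104

104


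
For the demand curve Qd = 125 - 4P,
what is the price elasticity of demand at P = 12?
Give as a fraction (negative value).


dQ/dP = -4
At P = 12: Q = 125 - 4*12 = 77
E = (dQ/dP)(P/Q) = (-4)(12/77) = -48/77

-48/77


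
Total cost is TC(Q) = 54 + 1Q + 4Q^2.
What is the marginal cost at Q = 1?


MC = dTC/dQ = 1 + 2*4*Q
At Q = 1:
MC = 1 + 8*1
MC = 1 + 8 = 9

9


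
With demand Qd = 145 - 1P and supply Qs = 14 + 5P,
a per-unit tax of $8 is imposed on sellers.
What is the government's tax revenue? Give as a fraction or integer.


With tax on sellers, new supply: Qs' = 14 + 5(P - 8)
= 5P - 26
New equilibrium quantity:
Q_new = 233/2
Tax revenue = tax * Q_new = 8 * 233/2 = 932

932


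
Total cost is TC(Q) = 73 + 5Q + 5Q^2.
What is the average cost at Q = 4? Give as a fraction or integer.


TC(4) = 73 + 5*4 + 5*4^2
TC(4) = 73 + 20 + 80 = 173
AC = TC/Q = 173/4 = 173/4

173/4


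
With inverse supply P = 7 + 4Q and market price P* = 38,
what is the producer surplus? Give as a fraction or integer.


Minimum supply price (at Q=0): P_min = 7
Quantity supplied at P* = 38:
Q* = (38 - 7)/4 = 31/4
PS = (1/2) * Q* * (P* - P_min)
PS = (1/2) * 31/4 * (38 - 7)
PS = (1/2) * 31/4 * 31 = 961/8

961/8


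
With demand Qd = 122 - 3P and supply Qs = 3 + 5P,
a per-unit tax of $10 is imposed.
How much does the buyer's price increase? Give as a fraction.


With a per-unit tax, the buyer's price increase depends on relative slopes.
Supply slope: d = 5, Demand slope: b = 3
Buyer's price increase = d * tax / (b + d)
= 5 * 10 / (3 + 5)
= 50 / 8 = 25/4

25/4


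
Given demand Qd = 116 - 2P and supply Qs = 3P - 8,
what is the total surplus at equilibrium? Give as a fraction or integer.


Find equilibrium: 116 - 2P = 3P - 8
116 + 8 = 5P
P* = 124/5 = 124/5
Q* = 3*124/5 - 8 = 332/5
Inverse demand: P = 58 - Q/2, so P_max = 58
Inverse supply: P = 8/3 + Q/3, so P_min = 8/3
CS = (1/2) * 332/5 * (58 - 124/5) = 27556/25
PS = (1/2) * 332/5 * (124/5 - 8/3) = 55112/75
TS = CS + PS = 27556/25 + 55112/75 = 27556/15

27556/15


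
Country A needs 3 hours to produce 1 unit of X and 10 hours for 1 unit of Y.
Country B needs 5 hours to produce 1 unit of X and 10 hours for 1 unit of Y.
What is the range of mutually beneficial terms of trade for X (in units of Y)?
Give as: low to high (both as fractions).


Opportunity cost of X for Country A = hours_X / hours_Y = 3/10 = 3/10 units of Y
Opportunity cost of X for Country B = hours_X / hours_Y = 5/10 = 1/2 units of Y
Terms of trade must be between the two opportunity costs.
Range: 3/10 to 1/2

3/10 to 1/2


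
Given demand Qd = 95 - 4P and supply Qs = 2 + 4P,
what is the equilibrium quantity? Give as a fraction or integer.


First find equilibrium price:
95 - 4P = 2 + 4P
P* = 93/8 = 93/8
Then substitute into demand:
Q* = 95 - 4 * 93/8 = 97/2

97/2


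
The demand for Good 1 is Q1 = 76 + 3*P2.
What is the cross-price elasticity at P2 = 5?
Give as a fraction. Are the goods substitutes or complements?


dQ1/dP2 = 3
At P2 = 5: Q1 = 76 + 3*5 = 91
Exy = (dQ1/dP2)(P2/Q1) = 3 * 5 / 91 = 15/91
Since Exy > 0, the goods are substitutes.

15/91 (substitutes)


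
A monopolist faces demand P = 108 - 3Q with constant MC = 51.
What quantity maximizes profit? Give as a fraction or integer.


TR = P*Q = (108 - 3Q)Q = 108Q - 3Q^2
MR = dTR/dQ = 108 - 6Q
Set MR = MC:
108 - 6Q = 51
57 = 6Q
Q* = 57/6 = 19/2

19/2


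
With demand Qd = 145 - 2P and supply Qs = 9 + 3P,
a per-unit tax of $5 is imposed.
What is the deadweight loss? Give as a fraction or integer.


Pre-tax equilibrium quantity: Q* = 453/5
Post-tax equilibrium quantity: Q_tax = 423/5
Reduction in quantity: Q* - Q_tax = 6
DWL = (1/2) * tax * (Q* - Q_tax)
DWL = (1/2) * 5 * 6 = 15

15


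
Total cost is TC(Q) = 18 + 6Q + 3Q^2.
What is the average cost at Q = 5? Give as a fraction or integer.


TC(5) = 18 + 6*5 + 3*5^2
TC(5) = 18 + 30 + 75 = 123
AC = TC/Q = 123/5 = 123/5

123/5


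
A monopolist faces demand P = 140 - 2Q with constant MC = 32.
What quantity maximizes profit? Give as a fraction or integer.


TR = P*Q = (140 - 2Q)Q = 140Q - 2Q^2
MR = dTR/dQ = 140 - 4Q
Set MR = MC:
140 - 4Q = 32
108 = 4Q
Q* = 108/4 = 27

27


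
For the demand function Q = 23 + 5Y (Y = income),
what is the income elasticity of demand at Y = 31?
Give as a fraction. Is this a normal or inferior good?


dQ/dY = 5
At Y = 31: Q = 23 + 5*31 = 178
Ey = (dQ/dY)(Y/Q) = 5 * 31 / 178 = 155/178
Since Ey > 0, this is a normal good.

155/178 (normal good)


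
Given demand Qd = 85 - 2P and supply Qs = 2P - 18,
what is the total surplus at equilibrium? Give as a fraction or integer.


Find equilibrium: 85 - 2P = 2P - 18
85 + 18 = 4P
P* = 103/4 = 103/4
Q* = 2*103/4 - 18 = 67/2
Inverse demand: P = 85/2 - Q/2, so P_max = 85/2
Inverse supply: P = 9 + Q/2, so P_min = 9
CS = (1/2) * 67/2 * (85/2 - 103/4) = 4489/16
PS = (1/2) * 67/2 * (103/4 - 9) = 4489/16
TS = CS + PS = 4489/16 + 4489/16 = 4489/8

4489/8


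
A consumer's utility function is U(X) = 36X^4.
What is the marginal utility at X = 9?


MU = dU/dX = 36*4*X^(4-1)
MU = 144*X^3
At X = 9:
MU = 144 * 9^3
MU = 144 * 729 = 104976

104976


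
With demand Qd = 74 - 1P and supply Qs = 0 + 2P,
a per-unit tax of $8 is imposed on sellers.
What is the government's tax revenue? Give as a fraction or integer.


With tax on sellers, new supply: Qs' = 0 + 2(P - 8)
= 2P - 16
New equilibrium quantity:
Q_new = 44
Tax revenue = tax * Q_new = 8 * 44 = 352

352


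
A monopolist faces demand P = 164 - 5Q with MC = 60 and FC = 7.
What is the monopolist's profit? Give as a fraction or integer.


MR = MC: 164 - 10Q = 60
Q* = 52/5
P* = 164 - 5*52/5 = 112
Profit = (P* - MC)*Q* - FC
= (112 - 60)*52/5 - 7
= 52*52/5 - 7
= 2704/5 - 7 = 2669/5

2669/5


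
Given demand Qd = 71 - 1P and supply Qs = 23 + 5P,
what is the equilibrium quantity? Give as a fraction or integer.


First find equilibrium price:
71 - 1P = 23 + 5P
P* = 48/6 = 8
Then substitute into demand:
Q* = 71 - 1 * 8 = 63

63


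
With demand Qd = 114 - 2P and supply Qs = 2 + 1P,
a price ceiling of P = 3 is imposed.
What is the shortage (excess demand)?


At P = 3:
Qd = 114 - 2*3 = 108
Qs = 2 + 1*3 = 5
Shortage = Qd - Qs = 108 - 5 = 103

103


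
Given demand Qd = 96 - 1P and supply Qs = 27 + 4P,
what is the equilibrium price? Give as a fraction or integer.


At equilibrium, Qd = Qs.
96 - 1P = 27 + 4P
96 - 27 = 1P + 4P
69 = 5P
P* = 69/5 = 69/5

69/5


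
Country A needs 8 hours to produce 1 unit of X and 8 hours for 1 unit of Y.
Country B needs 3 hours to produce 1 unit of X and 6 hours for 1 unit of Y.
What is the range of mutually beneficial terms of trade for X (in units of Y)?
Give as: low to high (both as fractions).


Opportunity cost of X for Country A = hours_X / hours_Y = 8/8 = 1 units of Y
Opportunity cost of X for Country B = hours_X / hours_Y = 3/6 = 1/2 units of Y
Terms of trade must be between the two opportunity costs.
Range: 1/2 to 1

1/2 to 1


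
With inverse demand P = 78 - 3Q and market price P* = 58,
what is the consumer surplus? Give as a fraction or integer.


Maximum willingness to pay (at Q=0): P_max = 78
Quantity demanded at P* = 58:
Q* = (78 - 58)/3 = 20/3
CS = (1/2) * Q* * (P_max - P*)
CS = (1/2) * 20/3 * (78 - 58)
CS = (1/2) * 20/3 * 20 = 200/3

200/3


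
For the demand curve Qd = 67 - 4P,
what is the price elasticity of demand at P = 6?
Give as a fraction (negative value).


dQ/dP = -4
At P = 6: Q = 67 - 4*6 = 43
E = (dQ/dP)(P/Q) = (-4)(6/43) = -24/43

-24/43


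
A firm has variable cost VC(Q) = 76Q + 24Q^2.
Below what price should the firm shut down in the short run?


AVC(Q) = VC(Q)/Q = 76 + 24Q
AVC is increasing in Q, so minimum AVC is at Q -> 0+.
Min AVC = 76
The firm should shut down if P < 76.

76


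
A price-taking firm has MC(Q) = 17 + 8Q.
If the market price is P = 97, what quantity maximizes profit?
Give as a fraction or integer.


In perfect competition, profit is maximized where P = MC.
97 = 17 + 8Q
80 = 8Q
Q* = 80/8 = 10

10


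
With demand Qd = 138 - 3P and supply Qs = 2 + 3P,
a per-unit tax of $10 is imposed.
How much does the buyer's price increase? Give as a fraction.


With a per-unit tax, the buyer's price increase depends on relative slopes.
Supply slope: d = 3, Demand slope: b = 3
Buyer's price increase = d * tax / (b + d)
= 3 * 10 / (3 + 3)
= 30 / 6 = 5

5


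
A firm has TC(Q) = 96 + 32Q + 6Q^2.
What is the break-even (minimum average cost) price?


AC(Q) = 96/Q + 32 + 6Q
To minimize: dAC/dQ = -96/Q^2 + 6 = 0
Q^2 = 96/6 = 16
Q* = 4
Min AC = 96/4 + 32 + 6*4
Min AC = 24 + 32 + 24 = 80

80


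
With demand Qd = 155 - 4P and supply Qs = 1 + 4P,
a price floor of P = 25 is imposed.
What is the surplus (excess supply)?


At P = 25:
Qd = 155 - 4*25 = 55
Qs = 1 + 4*25 = 101
Surplus = Qs - Qd = 101 - 55 = 46

46


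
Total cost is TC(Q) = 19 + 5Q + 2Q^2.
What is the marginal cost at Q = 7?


MC = dTC/dQ = 5 + 2*2*Q
At Q = 7:
MC = 5 + 4*7
MC = 5 + 28 = 33

33


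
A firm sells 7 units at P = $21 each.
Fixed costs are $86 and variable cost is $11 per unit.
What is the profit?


Total Revenue = P * Q = 21 * 7 = $147
Total Cost = FC + VC*Q = 86 + 11*7 = $163
Profit = TR - TC = 147 - 163 = $-16

$-16


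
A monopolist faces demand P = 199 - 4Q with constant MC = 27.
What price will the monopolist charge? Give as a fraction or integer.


MR = 199 - 8Q
Set MR = MC: 199 - 8Q = 27
Q* = 43/2
Substitute into demand:
P* = 199 - 4*43/2 = 113

113


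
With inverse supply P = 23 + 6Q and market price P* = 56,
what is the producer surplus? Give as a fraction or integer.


Minimum supply price (at Q=0): P_min = 23
Quantity supplied at P* = 56:
Q* = (56 - 23)/6 = 11/2
PS = (1/2) * Q* * (P* - P_min)
PS = (1/2) * 11/2 * (56 - 23)
PS = (1/2) * 11/2 * 33 = 363/4

363/4


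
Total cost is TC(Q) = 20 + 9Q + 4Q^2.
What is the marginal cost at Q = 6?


MC = dTC/dQ = 9 + 2*4*Q
At Q = 6:
MC = 9 + 8*6
MC = 9 + 48 = 57

57


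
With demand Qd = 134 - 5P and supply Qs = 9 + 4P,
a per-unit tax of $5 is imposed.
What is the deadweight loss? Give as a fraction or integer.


Pre-tax equilibrium quantity: Q* = 581/9
Post-tax equilibrium quantity: Q_tax = 481/9
Reduction in quantity: Q* - Q_tax = 100/9
DWL = (1/2) * tax * (Q* - Q_tax)
DWL = (1/2) * 5 * 100/9 = 250/9

250/9


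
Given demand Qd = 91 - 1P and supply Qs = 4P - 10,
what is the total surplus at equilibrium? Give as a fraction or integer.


Find equilibrium: 91 - 1P = 4P - 10
91 + 10 = 5P
P* = 101/5 = 101/5
Q* = 4*101/5 - 10 = 354/5
Inverse demand: P = 91 - Q/1, so P_max = 91
Inverse supply: P = 5/2 + Q/4, so P_min = 5/2
CS = (1/2) * 354/5 * (91 - 101/5) = 62658/25
PS = (1/2) * 354/5 * (101/5 - 5/2) = 31329/50
TS = CS + PS = 62658/25 + 31329/50 = 31329/10

31329/10


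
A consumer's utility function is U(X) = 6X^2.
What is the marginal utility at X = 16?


MU = dU/dX = 6*2*X^(2-1)
MU = 12*X^1
At X = 16:
MU = 12 * 16^1
MU = 12 * 16 = 192

192


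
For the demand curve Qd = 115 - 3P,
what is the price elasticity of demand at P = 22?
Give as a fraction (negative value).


dQ/dP = -3
At P = 22: Q = 115 - 3*22 = 49
E = (dQ/dP)(P/Q) = (-3)(22/49) = -66/49

-66/49


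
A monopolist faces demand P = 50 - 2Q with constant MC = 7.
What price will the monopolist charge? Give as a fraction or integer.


MR = 50 - 4Q
Set MR = MC: 50 - 4Q = 7
Q* = 43/4
Substitute into demand:
P* = 50 - 2*43/4 = 57/2

57/2


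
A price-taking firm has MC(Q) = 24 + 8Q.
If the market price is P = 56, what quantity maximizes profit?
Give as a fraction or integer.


In perfect competition, profit is maximized where P = MC.
56 = 24 + 8Q
32 = 8Q
Q* = 32/8 = 4

4


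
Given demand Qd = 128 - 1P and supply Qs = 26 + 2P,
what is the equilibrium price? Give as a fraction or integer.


At equilibrium, Qd = Qs.
128 - 1P = 26 + 2P
128 - 26 = 1P + 2P
102 = 3P
P* = 102/3 = 34

34


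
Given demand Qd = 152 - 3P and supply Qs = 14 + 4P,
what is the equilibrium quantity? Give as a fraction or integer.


First find equilibrium price:
152 - 3P = 14 + 4P
P* = 138/7 = 138/7
Then substitute into demand:
Q* = 152 - 3 * 138/7 = 650/7

650/7


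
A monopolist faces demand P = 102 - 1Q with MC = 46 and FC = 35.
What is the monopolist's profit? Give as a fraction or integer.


MR = MC: 102 - 2Q = 46
Q* = 28
P* = 102 - 1*28 = 74
Profit = (P* - MC)*Q* - FC
= (74 - 46)*28 - 35
= 28*28 - 35
= 784 - 35 = 749

749


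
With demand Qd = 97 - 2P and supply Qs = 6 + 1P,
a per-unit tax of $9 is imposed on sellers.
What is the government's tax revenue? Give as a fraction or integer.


With tax on sellers, new supply: Qs' = 6 + 1(P - 9)
= 1P - 3
New equilibrium quantity:
Q_new = 91/3
Tax revenue = tax * Q_new = 9 * 91/3 = 273

273


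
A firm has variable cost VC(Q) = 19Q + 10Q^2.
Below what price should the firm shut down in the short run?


AVC(Q) = VC(Q)/Q = 19 + 10Q
AVC is increasing in Q, so minimum AVC is at Q -> 0+.
Min AVC = 19
The firm should shut down if P < 19.

19


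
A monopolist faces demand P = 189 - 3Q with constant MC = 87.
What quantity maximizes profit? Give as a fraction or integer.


TR = P*Q = (189 - 3Q)Q = 189Q - 3Q^2
MR = dTR/dQ = 189 - 6Q
Set MR = MC:
189 - 6Q = 87
102 = 6Q
Q* = 102/6 = 17

17


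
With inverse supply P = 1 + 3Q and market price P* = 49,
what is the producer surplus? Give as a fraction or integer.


Minimum supply price (at Q=0): P_min = 1
Quantity supplied at P* = 49:
Q* = (49 - 1)/3 = 16
PS = (1/2) * Q* * (P* - P_min)
PS = (1/2) * 16 * (49 - 1)
PS = (1/2) * 16 * 48 = 384

384


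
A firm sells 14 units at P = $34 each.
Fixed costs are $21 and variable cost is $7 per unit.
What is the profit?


Total Revenue = P * Q = 34 * 14 = $476
Total Cost = FC + VC*Q = 21 + 7*14 = $119
Profit = TR - TC = 476 - 119 = $357

$357


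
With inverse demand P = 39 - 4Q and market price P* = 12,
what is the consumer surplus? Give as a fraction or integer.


Maximum willingness to pay (at Q=0): P_max = 39
Quantity demanded at P* = 12:
Q* = (39 - 12)/4 = 27/4
CS = (1/2) * Q* * (P_max - P*)
CS = (1/2) * 27/4 * (39 - 12)
CS = (1/2) * 27/4 * 27 = 729/8

729/8


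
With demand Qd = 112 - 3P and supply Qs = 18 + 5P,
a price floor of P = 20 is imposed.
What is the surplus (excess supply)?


At P = 20:
Qd = 112 - 3*20 = 52
Qs = 18 + 5*20 = 118
Surplus = Qs - Qd = 118 - 52 = 66

66


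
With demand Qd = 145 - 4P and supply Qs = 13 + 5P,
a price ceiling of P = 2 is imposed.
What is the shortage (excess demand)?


At P = 2:
Qd = 145 - 4*2 = 137
Qs = 13 + 5*2 = 23
Shortage = Qd - Qs = 137 - 23 = 114

114
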